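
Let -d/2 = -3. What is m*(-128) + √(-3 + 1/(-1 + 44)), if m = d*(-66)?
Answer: 50688 + 8*I*√86/43 ≈ 50688.0 + 1.7253*I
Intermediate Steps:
d = 6 (d = -2*(-3) = 6)
m = -396 (m = 6*(-66) = -396)
m*(-128) + √(-3 + 1/(-1 + 44)) = -396*(-128) + √(-3 + 1/(-1 + 44)) = 50688 + √(-3 + 1/43) = 50688 + √(-128/43) = 50688 + 8*I*√86/43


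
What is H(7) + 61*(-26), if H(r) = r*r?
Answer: -1537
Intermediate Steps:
H(r) = r²
H(7) + 61*(-26) = 7² + 61*(-26) = 49 - 1586 = -1537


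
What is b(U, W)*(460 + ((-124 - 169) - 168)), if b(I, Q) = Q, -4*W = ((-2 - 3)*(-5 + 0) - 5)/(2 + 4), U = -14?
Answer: ⅚ ≈ 0.83333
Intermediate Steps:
W = -⅚ (W = -((-2 - 3)*(-5 + 0) - 5)/(4*(2 + 4)) = -(-5*(-5) - 5)/(4*6) = -(25 - 5)/(4*6) = -5/6 = -¼*10/3 = -⅚ ≈ -0.83333)
b(U, W)*(460 + ((-124 - 169) - 168)) = -5*(460 + ((-124 - 169) - 168))/6 = -5*(460 + (-293 - 168))/6 = -5*(460 - 461)/6 = -⅚*(-1) = ⅚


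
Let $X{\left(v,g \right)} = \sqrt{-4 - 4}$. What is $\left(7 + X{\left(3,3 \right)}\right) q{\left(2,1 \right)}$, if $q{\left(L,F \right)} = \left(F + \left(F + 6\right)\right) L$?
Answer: $112 + 32 i \sqrt{2} \approx 112.0 + 45.255 i$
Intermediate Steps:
$X{\left(v,g \right)} = 2 i \sqrt{2}$ ($X{\left(v,g \right)} = \sqrt{-8} = 2 i \sqrt{2}$)
$q{\left(L,F \right)} = L \left(6 + 2 F\right)$ ($q{\left(L,F \right)} = \left(F + \left(6 + F\right)\right) L = \left(6 + 2 F\right) L = L \left(6 + 2 F\right)$)
$\left(7 + X{\left(3,3 \right)}\right) q{\left(2,1 \right)} = \left(7 + 2 i \sqrt{2}\right) 2 \cdot 2 \left(3 + 1\right) = \left(7 + 2 i \sqrt{2}\right) 2 \cdot 2 \cdot 4 = \left(7 + 2 i \sqrt{2}\right) 16 = 112 + 32 i \sqrt{2}$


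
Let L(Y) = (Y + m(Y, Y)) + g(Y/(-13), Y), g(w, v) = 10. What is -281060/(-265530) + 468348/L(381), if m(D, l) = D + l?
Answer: 12468450662/30615609 ≈ 407.26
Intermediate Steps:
L(Y) = 10 + 3*Y (L(Y) = (Y + (Y + Y)) + 10 = (Y + 2*Y) + 10 = 3*Y + 10 = 10 + 3*Y)
-281060/(-265530) + 468348/L(381) = -281060/(-265530) + 468348/(10 + 3*381) = -281060*(-1/265530) + 468348/(10 + 1143) = 28106/26553 + 468348/1153 = 12468450662/30615609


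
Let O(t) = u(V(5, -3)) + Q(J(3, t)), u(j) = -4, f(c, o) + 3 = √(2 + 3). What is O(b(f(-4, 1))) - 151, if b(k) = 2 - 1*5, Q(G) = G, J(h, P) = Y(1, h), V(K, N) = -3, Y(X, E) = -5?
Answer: -160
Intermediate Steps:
J(h, P) = -5
f(c, o) = -3 + √5 (f(c, o) = -3 + √(2 + 3) = -3 + √5)
b(k) = -3 (b(k) = 2 - 5 = -3)
O(t) = -9 (O(t) = -4 - 5 = -9)
O(b(f(-4, 1))) - 151 = -9 - 151 = -160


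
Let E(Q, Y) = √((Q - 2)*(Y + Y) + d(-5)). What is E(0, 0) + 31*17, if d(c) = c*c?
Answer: 532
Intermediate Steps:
d(c) = c²
E(Q, Y) = √(25 + 2*Y*(-2 + Q)) (E(Q, Y) = √((Q - 2)*(Y + Y) + (-5)²) = √((-2 + Q)*(2*Y) + 25) = √(2*Y*(-2 + Q) + 25) = √(25 + 2*Y*(-2 + Q)))
E(0, 0) + 31*17 = √(25 - 4*0 + 2*0*0) + 31*17 = √(25 + 0 + 0) + 527 = √25 + 527 = 5 + 527 = 532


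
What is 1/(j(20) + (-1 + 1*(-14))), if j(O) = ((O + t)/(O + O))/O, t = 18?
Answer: -400/5981 ≈ -0.066878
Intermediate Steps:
j(O) = (18 + O)/(2*O²) (j(O) = ((O + 18)/(O + O))/O = ((18 + O)/((2*O)))/O = ((18 + O)*(1/(2*O)))/O = ((18 + O)/(2*O))/O = (18 + O)/(2*O²))
1/(j(20) + (-1 + 1*(-14))) = 1/((½)*(18 + 20)/20² + (-1 + 1*(-14))) = 1/((½)*(1/400)*38 + (-1 - 14)) = 1/(19/400 - 15) = 1/(-5981/400) = -400/5981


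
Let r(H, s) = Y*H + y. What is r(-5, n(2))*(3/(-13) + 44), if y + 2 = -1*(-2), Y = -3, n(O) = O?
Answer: 8535/13 ≈ 656.54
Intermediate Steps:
y = 0 (y = -2 - 1*(-2) = -2 + 2 = 0)
r(H, s) = -3*H (r(H, s) = -3*H + 0 = -3*H)
r(-5, n(2))*(3/(-13) + 44) = (-3*(-5))*(3/(-13) + 44) = 15*(3*(-1/13) + 44) = 15*(-3/13 + 44) = 15*(569/13) = 8535/13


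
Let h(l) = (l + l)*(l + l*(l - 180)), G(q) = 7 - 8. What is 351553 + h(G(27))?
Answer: 351193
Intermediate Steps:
G(q) = -1
h(l) = 2*l*(l + l*(-180 + l)) (h(l) = (2*l)*(l + l*(-180 + l)) = 2*l*(l + l*(-180 + l)))
351553 + h(G(27)) = 351553 + 2*(-1)²*(-179 - 1) = 351553 + 2*1*(-180) = 351553 - 360 = 351193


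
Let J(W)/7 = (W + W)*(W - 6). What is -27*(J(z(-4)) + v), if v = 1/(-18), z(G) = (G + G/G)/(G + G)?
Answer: 25563/32 ≈ 798.84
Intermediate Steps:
z(G) = (1 + G)/(2*G) (z(G) = (G + 1)/((2*G)) = (1 + G)*(1/(2*G)) = (1 + G)/(2*G))
J(W) = 14*W*(-6 + W) (J(W) = 7*((W + W)*(W - 6)) = 7*((2*W)*(-6 + W)) = 7*(2*W*(-6 + W)) = 14*W*(-6 + W))
v = -1/18 ≈ -0.055556
-27*(J(z(-4)) + v) = -27*(14*((½)*(1 - 4)/(-4))*(-6 + (½)*(1 - 4)/(-4)) - 1/18) = -27*(14*((½)*(-¼)*(-3))*(-6 + (½)*(-¼)*(-3)) - 1/18) = -27*(14*(3/8)*(-6 + 3/8) - 1/18) = -27*(14*(3/8)*(-45/8) - 1/18) = -27*(-945/32 - 1/18) = -27*(-8521/288) = 25563/32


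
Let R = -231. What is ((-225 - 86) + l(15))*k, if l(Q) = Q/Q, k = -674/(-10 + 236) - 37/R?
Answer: 22836460/26103 ≈ 874.86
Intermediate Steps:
k = -73666/26103 (k = -674/(-10 + 236) - 37/(-231) = -674/226 - 37*(-1/231) = -674*1/226 + 37/231 = -337/113 + 37/231 = -73666/26103 ≈ -2.8221)
l(Q) = 1
((-225 - 86) + l(15))*k = ((-225 - 86) + 1)*(-73666/26103) = (-311 + 1)*(-73666/26103) = -310*(-73666/26103) = 22836460/26103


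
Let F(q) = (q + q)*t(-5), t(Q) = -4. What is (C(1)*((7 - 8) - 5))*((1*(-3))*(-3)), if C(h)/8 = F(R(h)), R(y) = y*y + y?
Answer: 6912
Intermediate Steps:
R(y) = y + y**2 (R(y) = y**2 + y = y + y**2)
F(q) = -8*q (F(q) = (q + q)*(-4) = (2*q)*(-4) = -8*q)
C(h) = -64*h*(1 + h) (C(h) = 8*(-8*h*(1 + h)) = -64*h*(1 + h))
(C(1)*((7 - 8) - 5))*((1*(-3))*(-3)) = ((-64*1*(1 + 1))*((7 - 8) - 5))*((1*(-3))*(-3)) = ((-64*1*2)*(-1 - 5))*(-3*(-3)) = -128*(-6)*9 = 768*9 = 6912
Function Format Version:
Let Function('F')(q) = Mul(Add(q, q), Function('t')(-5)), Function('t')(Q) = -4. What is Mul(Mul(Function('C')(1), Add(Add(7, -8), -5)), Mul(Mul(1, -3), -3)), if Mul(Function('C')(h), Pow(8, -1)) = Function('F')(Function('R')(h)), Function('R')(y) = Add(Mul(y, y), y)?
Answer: 6912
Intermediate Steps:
Function('R')(y) = Add(y, Pow(y, 2)) (Function('R')(y) = Add(Pow(y, 2), y) = Add(y, Pow(y, 2)))
Function('F')(q) = Mul(-8, q) (Function('F')(q) = Mul(Add(q, q), -4) = Mul(Mul(2, q), -4) = Mul(-8, q))
Function('C')(h) = Mul(-64, h, Add(1, h)) (Function('C')(h) = Mul(8, Mul(-8, Mul(h, Add(1, h)))) = Mul(8, Mul(-8, h, Add(1, h))) = Mul(-64, h, Add(1, h)))
Mul(Mul(Function('C')(1), Add(Add(7, -8), -5)), Mul(Mul(1, -3), -3)) = Mul(Mul(Mul(-64, 1, Add(1, 1)), Add(Add(7, -8), -5)), Mul(Mul(1, -3), -3)) = Mul(Mul(Mul(-64, 1, 2), Add(-1, -5)), Mul(-3, -3)) = Mul(Mul(-128, -6), 9) = Mul(768, 9) = 6912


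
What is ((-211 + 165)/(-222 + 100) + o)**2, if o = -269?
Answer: 268500996/3721 ≈ 72158.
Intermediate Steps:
((-211 + 165)/(-222 + 100) + o)**2 = ((-211 + 165)/(-222 + 100) - 269)**2 = (-46/(-122) - 269)**2 = (-46*(-1/122) - 269)**2 = (23/61 - 269)**2 = (-16386/61)**2 = 268500996/3721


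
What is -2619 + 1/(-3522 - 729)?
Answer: -11133370/4251 ≈ -2619.0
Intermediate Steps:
-2619 + 1/(-3522 - 729) = -2619 + 1/(-4251) = -2619 - 1/4251 = -11133370/4251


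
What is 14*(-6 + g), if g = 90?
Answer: 1176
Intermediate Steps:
14*(-6 + g) = 14*(-6 + 90) = 14*84 = 1176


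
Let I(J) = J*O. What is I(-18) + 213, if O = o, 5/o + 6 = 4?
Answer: 258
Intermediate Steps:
o = -5/2 (o = 5/(-6 + 4) = 5/(-2) = 5*(-1/2) = -5/2 ≈ -2.5000)
O = -5/2 ≈ -2.5000
I(J) = -5*J/2 (I(J) = J*(-5/2) = -5*J/2)
I(-18) + 213 = -5/2*(-18) + 213 = 45 + 213 = 258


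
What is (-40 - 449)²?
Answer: 239121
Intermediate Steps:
(-40 - 449)² = (-489)² = 239121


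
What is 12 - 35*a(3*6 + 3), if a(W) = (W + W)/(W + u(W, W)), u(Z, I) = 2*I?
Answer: -34/3 ≈ -11.333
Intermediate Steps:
a(W) = ⅔ (a(W) = (W + W)/(W + 2*W) = (2*W)/((3*W)) = (2*W)*(1/(3*W)) = ⅔)
12 - 35*a(3*6 + 3) = 12 - 35*⅔ = 12 - 70/3 = -34/3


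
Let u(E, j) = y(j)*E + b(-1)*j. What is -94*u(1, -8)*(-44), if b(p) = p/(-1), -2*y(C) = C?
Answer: -16544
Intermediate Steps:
y(C) = -C/2
b(p) = -p (b(p) = p*(-1) = -p)
u(E, j) = j - E*j/2 (u(E, j) = (-j/2)*E + (-1*(-1))*j = -E*j/2 + 1*j = -E*j/2 + j = j - E*j/2)
-94*u(1, -8)*(-44) = -47*(-8)*(2 - 1*1)*(-44) = -47*(-8)*(2 - 1)*(-44) = -47*(-8)*(-44) = -94*(-4)*(-44) = 376*(-44) = -16544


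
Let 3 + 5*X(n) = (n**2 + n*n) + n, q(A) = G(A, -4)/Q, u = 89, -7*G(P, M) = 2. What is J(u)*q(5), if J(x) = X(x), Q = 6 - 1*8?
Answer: 15928/35 ≈ 455.09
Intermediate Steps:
G(P, M) = -2/7 (G(P, M) = -1/7*2 = -2/7)
Q = -2 (Q = 6 - 8 = -2)
q(A) = 1/7 (q(A) = -2/7/(-2) = -2/7*(-1/2) = 1/7)
X(n) = -3/5 + n/5 + 2*n**2/5 (X(n) = -3/5 + ((n**2 + n*n) + n)/5 = -3/5 + ((n**2 + n**2) + n)/5 = -3/5 + (2*n**2 + n)/5 = -3/5 + (n + 2*n**2)/5 = -3/5 + (n/5 + 2*n**2/5) = -3/5 + n/5 + 2*n**2/5)
J(x) = -3/5 + x/5 + 2*x**2/5
J(u)*q(5) = (-3/5 + (1/5)*89 + (2/5)*89**2)*(1/7) = (-3/5 + 89/5 + (2/5)*7921)*(1/7) = (-3/5 + 89/5 + 15842/5)*(1/7) = (15928/5)*(1/7) = 15928/35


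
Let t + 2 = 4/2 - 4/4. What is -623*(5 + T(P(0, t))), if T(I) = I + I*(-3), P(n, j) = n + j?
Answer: -4361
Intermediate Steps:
t = -1 (t = -2 + (4/2 - 4/4) = -2 + (4*(½) - 4*¼) = -2 + (2 - 1) = -2 + 1 = -1)
P(n, j) = j + n
T(I) = -2*I (T(I) = I - 3*I = -2*I)
-623*(5 + T(P(0, t))) = -623*(5 - 2*(-1 + 0)) = -623*(5 - 2*(-1)) = -623*(5 + 2) = -4361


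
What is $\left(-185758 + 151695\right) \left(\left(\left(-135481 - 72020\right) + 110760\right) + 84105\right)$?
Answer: $430420068$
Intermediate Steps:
$\left(-185758 + 151695\right) \left(\left(\left(-135481 - 72020\right) + 110760\right) + 84105\right) = - 34063 \left(\left(-207501 + 110760\right) + 84105\right) = - 34063 \left(-96741 + 84105\right) = \left(-34063\right) \left(-12636\right) = 430420068$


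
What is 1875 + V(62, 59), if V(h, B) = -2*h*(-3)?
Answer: 2247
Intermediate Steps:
V(h, B) = 6*h
1875 + V(62, 59) = 1875 + 6*62 = 1875 + 372 = 2247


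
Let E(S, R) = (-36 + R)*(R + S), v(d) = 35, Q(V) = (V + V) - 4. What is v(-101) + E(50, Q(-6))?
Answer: -1733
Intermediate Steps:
Q(V) = -4 + 2*V (Q(V) = 2*V - 4 = -4 + 2*V)
v(-101) + E(50, Q(-6)) = 35 + ((-4 + 2*(-6))**2 - 36*(-4 + 2*(-6)) - 36*50 + (-4 + 2*(-6))*50) = 35 + ((-4 - 12)**2 - 36*(-4 - 12) - 1800 + (-4 - 12)*50) = 35 + ((-16)**2 - 36*(-16) - 1800 - 16*50) = 35 + (256 + 576 - 1800 - 800) = 35 - 1768 = -1733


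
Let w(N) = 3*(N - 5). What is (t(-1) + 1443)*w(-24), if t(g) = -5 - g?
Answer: -125193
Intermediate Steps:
w(N) = -15 + 3*N (w(N) = 3*(-5 + N) = -15 + 3*N)
(t(-1) + 1443)*w(-24) = ((-5 - 1*(-1)) + 1443)*(-15 + 3*(-24)) = ((-5 + 1) + 1443)*(-15 - 72) = (-4 + 1443)*(-87) = 1439*(-87) = -125193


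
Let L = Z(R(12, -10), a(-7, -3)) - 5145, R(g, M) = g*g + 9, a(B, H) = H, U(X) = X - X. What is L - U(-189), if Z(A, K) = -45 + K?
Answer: -5193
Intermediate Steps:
U(X) = 0
R(g, M) = 9 + g**2 (R(g, M) = g**2 + 9 = 9 + g**2)
L = -5193 (L = (-45 - 3) - 5145 = -48 - 5145 = -5193)
L - U(-189) = -5193 - 1*0 = -5193 + 0 = -5193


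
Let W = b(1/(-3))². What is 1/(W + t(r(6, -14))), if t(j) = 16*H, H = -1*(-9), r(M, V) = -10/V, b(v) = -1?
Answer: 1/145 ≈ 0.0068966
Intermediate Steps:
H = 9
t(j) = 144 (t(j) = 16*9 = 144)
W = 1 (W = (-1)² = 1)
1/(W + t(r(6, -14))) = 1/(1 + 144) = 1/145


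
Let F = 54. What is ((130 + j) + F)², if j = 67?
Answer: 63001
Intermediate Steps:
((130 + j) + F)² = ((130 + 67) + 54)² = (197 + 54)² = 251² = 63001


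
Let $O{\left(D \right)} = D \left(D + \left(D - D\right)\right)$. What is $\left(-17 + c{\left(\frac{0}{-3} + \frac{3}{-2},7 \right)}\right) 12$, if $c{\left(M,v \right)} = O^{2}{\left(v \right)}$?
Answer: $28608$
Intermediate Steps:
$O{\left(D \right)} = D^{2}$ ($O{\left(D \right)} = D \left(D + 0\right) = D D = D^{2}$)
$c{\left(M,v \right)} = v^{4}$ ($c{\left(M,v \right)} = \left(v^{2}\right)^{2} = v^{4}$)
$\left(-17 + c{\left(\frac{0}{-3} + \frac{3}{-2},7 \right)}\right) 12 = \left(-17 + 7^{4}\right) 12 = \left(-17 + 2401\right) 12 = 2384 \cdot 12 = 28608$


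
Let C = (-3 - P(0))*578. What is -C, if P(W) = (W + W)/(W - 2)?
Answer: 1734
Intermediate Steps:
P(W) = 2*W/(-2 + W) (P(W) = (2*W)/(-2 + W) = 2*W/(-2 + W))
C = -1734 (C = (-3 - 2*0/(-2 + 0))*578 = (-3 - 2*0/(-2))*578 = (-3 - 2*0*(-1)/2)*578 = (-3 - 1*0)*578 = (-3 + 0)*578 = -3*578 = -1734)
-C = -1*(-1734) = 1734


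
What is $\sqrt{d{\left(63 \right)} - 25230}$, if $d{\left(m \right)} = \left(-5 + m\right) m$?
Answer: $2 i \sqrt{5394} \approx 146.89 i$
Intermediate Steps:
$d{\left(m \right)} = m \left(-5 + m\right)$
$\sqrt{d{\left(63 \right)} - 25230} = \sqrt{63 \left(-5 + 63\right) - 25230} = \sqrt{63 \cdot 58 - 25230} = \sqrt{3654 - 25230} = \sqrt{-21576} = 2 i \sqrt{5394}$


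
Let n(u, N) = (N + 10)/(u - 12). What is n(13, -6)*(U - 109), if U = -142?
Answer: -1004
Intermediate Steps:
n(u, N) = (10 + N)/(-12 + u)
n(13, -6)*(U - 109) = ((10 - 6)/(-12 + 13))*(-142 - 109) = (4/1)*(-251) = (1*4)*(-251) = 4*(-251) = -1004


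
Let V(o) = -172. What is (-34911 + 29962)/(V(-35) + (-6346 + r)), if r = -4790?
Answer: 4949/11308 ≈ 0.43765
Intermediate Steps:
(-34911 + 29962)/(V(-35) + (-6346 + r)) = (-34911 + 29962)/(-172 + (-6346 - 4790)) = -4949/(-172 - 11136) = -4949/(-11308) = -4949*(-1/11308) = 4949/11308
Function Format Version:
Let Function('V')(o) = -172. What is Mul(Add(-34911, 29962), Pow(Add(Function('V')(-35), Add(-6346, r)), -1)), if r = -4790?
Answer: Rational(4949, 11308) ≈ 0.43765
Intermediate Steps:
Mul(Add(-34911, 29962), Pow(Add(Function('V')(-35), Add(-6346, r)), -1)) = Mul(Add(-34911, 29962), Pow(Add(-172, Add(-6346, -4790)), -1)) = Mul(-4949, Pow(Add(-172, -11136), -1)) = Mul(-4949, Pow(-11308, -1)) = Mul(-4949, Rational(-1, 11308)) = Rational(4949, 11308)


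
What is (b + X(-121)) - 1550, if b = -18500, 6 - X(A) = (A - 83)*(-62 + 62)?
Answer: -20044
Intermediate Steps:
X(A) = 6 (X(A) = 6 - (A - 83)*(-62 + 62) = 6 - (-83 + A)*0 = 6 - 1*0 = 6 + 0 = 6)
(b + X(-121)) - 1550 = (-18500 + 6) - 1550 = -18494 - 1550 = -20044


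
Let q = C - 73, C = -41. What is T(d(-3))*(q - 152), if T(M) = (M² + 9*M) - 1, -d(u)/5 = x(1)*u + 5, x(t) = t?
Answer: -2394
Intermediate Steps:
d(u) = -25 - 5*u (d(u) = -5*(1*u + 5) = -5*(u + 5) = -5*(5 + u) = -25 - 5*u)
q = -114 (q = -41 - 73 = -114)
T(M) = -1 + M² + 9*M
T(d(-3))*(q - 152) = (-1 + (-25 - 5*(-3))² + 9*(-25 - 5*(-3)))*(-114 - 152) = (-1 + (-25 + 15)² + 9*(-25 + 15))*(-266) = (-1 + (-10)² + 9*(-10))*(-266) = (-1 + 100 - 90)*(-266) = 9*(-266) = -2394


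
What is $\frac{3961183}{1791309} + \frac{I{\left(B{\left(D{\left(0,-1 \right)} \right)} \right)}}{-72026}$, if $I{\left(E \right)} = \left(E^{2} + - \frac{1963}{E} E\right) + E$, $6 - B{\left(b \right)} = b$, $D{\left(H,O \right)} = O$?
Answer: $\frac{288724193021}{129020822034} \approx 2.2378$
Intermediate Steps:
$B{\left(b \right)} = 6 - b$
$I{\left(E \right)} = -1963 + E + E^{2}$ ($I{\left(E \right)} = \left(E^{2} - 1963\right) + E = \left(-1963 + E^{2}\right) + E = -1963 + E + E^{2}$)
$\frac{3961183}{1791309} + \frac{I{\left(B{\left(D{\left(0,-1 \right)} \right)} \right)}}{-72026} = \frac{3961183}{1791309} + \frac{-1963 + \left(6 - -1\right) + \left(6 - -1\right)^{2}}{-72026} = 3961183 \cdot \frac{1}{1791309} + \left(-1963 + \left(6 + 1\right) + \left(6 + 1\right)^{2}\right) \left(- \frac{1}{72026}\right) = \frac{3961183}{1791309} + \left(-1963 + 7 + 7^{2}\right) \left(- \frac{1}{72026}\right) = \frac{3961183}{1791309} + \left(-1963 + 7 + 49\right) \left(- \frac{1}{72026}\right) = \frac{3961183}{1791309} - - \frac{1907}{72026} = \frac{3961183}{1791309} + \frac{1907}{72026} = \frac{288724193021}{129020822034}$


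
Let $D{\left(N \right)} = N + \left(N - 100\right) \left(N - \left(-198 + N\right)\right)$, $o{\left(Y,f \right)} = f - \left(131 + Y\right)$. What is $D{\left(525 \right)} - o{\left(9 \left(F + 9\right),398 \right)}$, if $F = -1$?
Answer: $84480$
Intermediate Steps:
$o{\left(Y,f \right)} = -131 + f - Y$
$D{\left(N \right)} = -19800 + 199 N$ ($D{\left(N \right)} = N + \left(-100 + N\right) 198 = N + \left(-19800 + 198 N\right) = -19800 + 199 N$)
$D{\left(525 \right)} - o{\left(9 \left(F + 9\right),398 \right)} = \left(-19800 + 199 \cdot 525\right) - \left(-131 + 398 - 9 \left(-1 + 9\right)\right) = \left(-19800 + 104475\right) - \left(-131 + 398 - 9 \cdot 8\right) = 84675 - \left(-131 + 398 - 72\right) = 84675 - 195 = 84480$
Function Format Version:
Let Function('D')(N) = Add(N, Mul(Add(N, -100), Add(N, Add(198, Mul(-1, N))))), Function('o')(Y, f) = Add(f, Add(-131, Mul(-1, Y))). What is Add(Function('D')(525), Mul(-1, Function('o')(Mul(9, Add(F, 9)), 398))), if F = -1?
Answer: 84480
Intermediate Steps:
Function('o')(Y, f) = Add(-131, f, Mul(-1, Y))
Function('D')(N) = Add(-19800, Mul(199, N)) (Function('D')(N) = Add(N, Mul(Add(-100, N), 198)) = Add(N, Add(-19800, Mul(198, N))) = Add(-19800, Mul(199, N)))
Add(Function('D')(525), Mul(-1, Function('o')(Mul(9, Add(F, 9)), 398))) = Add(Add(-19800, Mul(199, 525)), Mul(-1, Add(-131, 398, Mul(-1, Mul(9, Add(-1, 9)))))) = Add(Add(-19800, 104475), Mul(-1, Add(-131, 398, Mul(-1, Mul(9, 8))))) = Add(84675, Mul(-1, Add(-131, 398, Mul(-1, 72)))) = Add(84675, Mul(-1, Add(-131, 398, -72))) = Add(84675, Mul(-1, 195)) = Add(84675, -195) = 84480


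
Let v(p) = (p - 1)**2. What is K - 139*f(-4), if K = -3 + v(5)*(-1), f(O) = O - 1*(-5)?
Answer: -158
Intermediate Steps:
f(O) = 5 + O (f(O) = O + 5 = 5 + O)
v(p) = (-1 + p)**2
K = -19 (K = -3 + (-1 + 5)**2*(-1) = -3 + 4**2*(-1) = -3 + 16*(-1) = -3 - 16 = -19)
K - 139*f(-4) = -19 - 139*(5 - 4) = -19 - 139*1 = -19 - 139 = -158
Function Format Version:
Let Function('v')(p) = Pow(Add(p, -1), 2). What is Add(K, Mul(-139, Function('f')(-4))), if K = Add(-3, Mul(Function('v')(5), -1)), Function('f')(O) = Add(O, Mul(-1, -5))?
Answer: -158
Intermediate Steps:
Function('f')(O) = Add(5, O) (Function('f')(O) = Add(O, 5) = Add(5, O))
Function('v')(p) = Pow(Add(-1, p), 2)
K = -19 (K = Add(-3, Mul(Pow(Add(-1, 5), 2), -1)) = Add(-3, Mul(Pow(4, 2), -1)) = Add(-3, Mul(16, -1)) = Add(-3, -16) = -19)
Add(K, Mul(-139, Function('f')(-4))) = Add(-19, Mul(-139, Add(5, -4))) = Add(-19, Mul(-139, 1)) = Add(-19, -139) = -158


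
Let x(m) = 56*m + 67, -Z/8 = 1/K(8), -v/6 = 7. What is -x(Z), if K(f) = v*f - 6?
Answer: -11681/171 ≈ -68.310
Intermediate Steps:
v = -42 (v = -6*7 = -42)
K(f) = -6 - 42*f (K(f) = -42*f - 6 = -6 - 42*f)
Z = 4/171 (Z = -8/(-6 - 42*8) = -8/(-6 - 336) = -8/(-342) = -8*(-1/342) = 4/171 ≈ 0.023392)
x(m) = 67 + 56*m
-x(Z) = -(67 + 56*(4/171)) = -(67 + 224/171) = -1*11681/171 = -11681/171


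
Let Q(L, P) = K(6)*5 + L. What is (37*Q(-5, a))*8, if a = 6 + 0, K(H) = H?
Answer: 7400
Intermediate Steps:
a = 6
Q(L, P) = 30 + L (Q(L, P) = 6*5 + L = 30 + L)
(37*Q(-5, a))*8 = (37*(30 - 5))*8 = (37*25)*8 = 925*8 = 7400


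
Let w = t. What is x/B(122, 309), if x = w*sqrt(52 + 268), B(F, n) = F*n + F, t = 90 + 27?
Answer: 234*sqrt(5)/9455 ≈ 0.055340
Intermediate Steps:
t = 117
w = 117
B(F, n) = F + F*n
x = 936*sqrt(5) (x = 117*sqrt(52 + 268) = 117*sqrt(320) = 117*(8*sqrt(5)) = 936*sqrt(5) ≈ 2093.0)
x/B(122, 309) = (936*sqrt(5))/((122*(1 + 309))) = (936*sqrt(5))/((122*310)) = (936*sqrt(5))/37820 = (936*sqrt(5))*(1/37820) = 234*sqrt(5)/9455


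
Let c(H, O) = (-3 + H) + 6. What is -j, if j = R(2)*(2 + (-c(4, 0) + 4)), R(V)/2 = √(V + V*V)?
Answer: 2*√6 ≈ 4.8990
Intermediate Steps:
R(V) = 2*√(V + V²) (R(V) = 2*√(V + V*V) = 2*√(V + V²))
c(H, O) = 3 + H
j = -2*√6 (j = (2*√(2*(1 + 2)))*(2 + (-(3 + 4) + 4)) = (2*√(2*3))*(2 + (-1*7 + 4)) = (2*√6)*(2 + (-7 + 4)) = (2*√6)*(2 - 3) = (2*√6)*(-1) = -2*√6 ≈ -4.8990)
-j = -(-2)*√6 = 2*√6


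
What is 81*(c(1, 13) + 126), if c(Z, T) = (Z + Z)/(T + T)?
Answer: 132759/13 ≈ 10212.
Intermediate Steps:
c(Z, T) = Z/T (c(Z, T) = (2*Z)/((2*T)) = (2*Z)*(1/(2*T)) = Z/T)
81*(c(1, 13) + 126) = 81*(1/13 + 126) = 81*(1639/13) = 132759/13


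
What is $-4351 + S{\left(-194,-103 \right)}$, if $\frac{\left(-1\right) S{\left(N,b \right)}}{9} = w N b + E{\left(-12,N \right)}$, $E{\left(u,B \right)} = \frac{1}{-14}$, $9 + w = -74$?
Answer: $\frac{208910851}{14} \approx 1.4922 \cdot 10^{7}$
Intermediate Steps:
$w = -83$ ($w = -9 - 74 = -83$)
$E{\left(u,B \right)} = - \frac{1}{14}$
$S{\left(N,b \right)} = \frac{9}{14} + 747 N b$ ($S{\left(N,b \right)} = - 9 \left(- 83 N b - \frac{1}{14}\right) = - 9 \left(- \frac{1}{14} - 83 N b\right) = \frac{9}{14} + 747 N b$)
$-4351 + S{\left(-194,-103 \right)} = -4351 + \left(\frac{9}{14} + 747 \left(-194\right) \left(-103\right)\right) = -4351 + \left(\frac{9}{14} + 14926554\right) = -4351 + \frac{208971765}{14} = \frac{208910851}{14}$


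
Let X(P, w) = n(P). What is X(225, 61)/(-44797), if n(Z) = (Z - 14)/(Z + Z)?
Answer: -211/20158650 ≈ -1.0467e-5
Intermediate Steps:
n(Z) = (-14 + Z)/(2*Z) (n(Z) = (-14 + Z)/((2*Z)) = (-14 + Z)*(1/(2*Z)) = (-14 + Z)/(2*Z))
X(P, w) = (-14 + P)/(2*P)
X(225, 61)/(-44797) = ((½)*(-14 + 225)/225)/(-44797) = ((½)*(1/225)*211)*(-1/44797) = (211/450)*(-1/44797) = -211/20158650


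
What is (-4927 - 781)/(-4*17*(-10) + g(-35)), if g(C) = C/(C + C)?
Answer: -11416/1361 ≈ -8.3880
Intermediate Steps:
g(C) = ½ (g(C) = C/((2*C)) = (1/(2*C))*C = ½)
(-4927 - 781)/(-4*17*(-10) + g(-35)) = (-4927 - 781)/(-4*17*(-10) + ½) = -5708/(-68*(-10) + ½) = -5708/(680 + ½) = -5708/1361/2 = -5708*2/1361 = -11416/1361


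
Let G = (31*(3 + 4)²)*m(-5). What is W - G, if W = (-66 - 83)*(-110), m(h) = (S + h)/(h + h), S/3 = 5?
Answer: 17909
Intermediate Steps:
S = 15 (S = 3*5 = 15)
m(h) = (15 + h)/(2*h) (m(h) = (15 + h)/(h + h) = (15 + h)/((2*h)) = (15 + h)*(1/(2*h)) = (15 + h)/(2*h))
W = 16390 (W = -149*(-110) = 16390)
G = -1519 (G = (31*(3 + 4)²)*((½)*(15 - 5)/(-5)) = (31*7²)*((½)*(-⅕)*10) = (31*49)*(-1) = 1519*(-1) = -1519)
W - G = 16390 - 1*(-1519) = 16390 + 1519 = 17909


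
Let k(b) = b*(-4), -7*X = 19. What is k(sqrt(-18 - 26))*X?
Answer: 152*I*sqrt(11)/7 ≈ 72.018*I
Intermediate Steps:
X = -19/7 (X = -1/7*19 = -19/7 ≈ -2.7143)
k(b) = -4*b
k(sqrt(-18 - 26))*X = -4*sqrt(-18 - 26)*(-19/7) = -8*I*sqrt(11)*(-19/7) = 152*I*sqrt(11)/7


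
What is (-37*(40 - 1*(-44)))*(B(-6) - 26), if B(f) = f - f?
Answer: 80808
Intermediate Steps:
B(f) = 0
(-37*(40 - 1*(-44)))*(B(-6) - 26) = (-37*(40 - 1*(-44)))*(0 - 26) = -37*(40 + 44)*(-26) = -37*84*(-26) = -3108*(-26) = 80808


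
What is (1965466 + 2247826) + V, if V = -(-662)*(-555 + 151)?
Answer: 3945844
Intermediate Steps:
V = -267448 (V = -(-662)*(-404) = -1*267448 = -267448)
(1965466 + 2247826) + V = (1965466 + 2247826) - 267448 = 4213292 - 267448 = 3945844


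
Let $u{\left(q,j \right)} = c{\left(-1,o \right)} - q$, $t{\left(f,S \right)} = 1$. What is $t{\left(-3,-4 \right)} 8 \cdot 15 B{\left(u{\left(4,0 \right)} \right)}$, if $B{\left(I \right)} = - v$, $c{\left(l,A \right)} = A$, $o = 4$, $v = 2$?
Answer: $-240$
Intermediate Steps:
$u{\left(q,j \right)} = 4 - q$
$B{\left(I \right)} = -2$ ($B{\left(I \right)} = \left(-1\right) 2 = -2$)
$t{\left(-3,-4 \right)} 8 \cdot 15 B{\left(u{\left(4,0 \right)} \right)} = 1 \cdot 8 \cdot 15 \left(-2\right) = 8 \cdot 15 \left(-2\right) = 120 \left(-2\right) = -240$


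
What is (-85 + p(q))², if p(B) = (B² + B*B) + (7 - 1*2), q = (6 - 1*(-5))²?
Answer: 852756804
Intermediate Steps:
q = 121 (q = (6 + 5)² = 11² = 121)
p(B) = 5 + 2*B² (p(B) = (B² + B²) + (7 - 2) = 2*B² + 5 = 5 + 2*B²)
(-85 + p(q))² = (-85 + (5 + 2*121²))² = (-85 + (5 + 2*14641))² = (-85 + (5 + 29282))² = (-85 + 29287)² = 29202² = 852756804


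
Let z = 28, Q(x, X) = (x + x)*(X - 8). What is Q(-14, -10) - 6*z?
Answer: 336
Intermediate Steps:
Q(x, X) = 2*x*(-8 + X) (Q(x, X) = (2*x)*(-8 + X) = 2*x*(-8 + X))
Q(-14, -10) - 6*z = 2*(-14)*(-8 - 10) - 6*28 = 2*(-14)*(-18) - 1*168 = 504 - 168 = 336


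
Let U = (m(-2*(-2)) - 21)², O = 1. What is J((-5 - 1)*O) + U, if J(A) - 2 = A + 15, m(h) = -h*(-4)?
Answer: 36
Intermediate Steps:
m(h) = 4*h
J(A) = 17 + A (J(A) = 2 + (A + 15) = 2 + (15 + A) = 17 + A)
U = 25 (U = (4*(-2*(-2)) - 21)² = (4*4 - 21)² = (16 - 21)² = (-5)² = 25)
J((-5 - 1)*O) + U = (17 + (-5 - 1)*1) + 25 = (17 - 6*1) + 25 = (17 - 6) + 25 = 11 + 25 = 36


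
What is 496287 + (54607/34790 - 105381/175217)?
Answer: 61740243134411/124404070 ≈ 4.9629e+5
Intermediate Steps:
496287 + (54607/34790 - 105381/175217) = 496287 + (54607*(1/34790) - 105381*1/175217) = 496287 + (7801/4970 - 105381/175217) = 496287 + 120446321/124404070 = 61740243134411/124404070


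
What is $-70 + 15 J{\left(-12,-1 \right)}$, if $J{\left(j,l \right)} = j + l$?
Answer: $-265$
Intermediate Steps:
$-70 + 15 J{\left(-12,-1 \right)} = -70 + 15 \left(-12 - 1\right) = -70 + 15 \left(-13\right) = -70 - 195 = -265$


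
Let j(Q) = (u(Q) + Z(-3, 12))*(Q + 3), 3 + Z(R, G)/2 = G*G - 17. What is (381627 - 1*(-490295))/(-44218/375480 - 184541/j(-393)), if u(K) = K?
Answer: -308564389387800/1196533043 ≈ -2.5788e+5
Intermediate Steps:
Z(R, G) = -40 + 2*G**2 (Z(R, G) = -6 + 2*(G*G - 17) = -6 + 2*(G**2 - 17) = -6 + 2*(-17 + G**2) = -6 + (-34 + 2*G**2) = -40 + 2*G**2)
j(Q) = (3 + Q)*(248 + Q) (j(Q) = (Q + (-40 + 2*12**2))*(Q + 3) = (Q + (-40 + 2*144))*(3 + Q) = (Q + (-40 + 288))*(3 + Q) = (Q + 248)*(3 + Q) = (248 + Q)*(3 + Q) = (3 + Q)*(248 + Q))
(381627 - 1*(-490295))/(-44218/375480 - 184541/j(-393)) = (381627 - 1*(-490295))/(-44218/375480 - 184541/(744 + (-393)**2 + 251*(-393))) = (381627 + 490295)/(-44218*1/375480 - 184541/(744 + 154449 - 98643)) = 871922/(-22109/187740 - 184541/56550) = 871922/(-1196533043/353889900) = 871922*(-353889900/1196533043) = -308564389387800/1196533043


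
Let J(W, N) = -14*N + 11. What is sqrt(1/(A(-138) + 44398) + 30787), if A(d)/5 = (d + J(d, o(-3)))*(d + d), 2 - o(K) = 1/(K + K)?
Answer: 3*sqrt(233952685533834)/261518 ≈ 175.46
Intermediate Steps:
o(K) = 2 - 1/(2*K) (o(K) = 2 - 1/(K + K) = 2 - 1/(2*K))
J(W, N) = 11 - 14*N
A(d) = 10*d*(-58/3 + d) (A(d) = 5*((d + (11 - 14*(2 - 1/2/(-3))))*(d + d)) = 5*((d + (11 - 14*(2 - 1/2*(-1/3))))*(2*d)) = 5*((d + (11 - 14*(2 + 1/6)))*(2*d)) = 5*((d + (11 - 14*13/6))*(2*d)) = 5*((d + (11 - 91/3))*(2*d)) = 5*((d - 58/3)*(2*d)) = 5*((-58/3 + d)*(2*d)) = 5*(2*d*(-58/3 + d)) = 10*d*(-58/3 + d))
sqrt(1/(A(-138) + 44398) + 30787) = sqrt(1/((10/3)*(-138)*(-58 + 3*(-138)) + 44398) + 30787) = sqrt(1/((10/3)*(-138)*(-58 - 414) + 44398) + 30787) = sqrt(1/((10/3)*(-138)*(-472) + 44398) + 30787) = sqrt(1/(217120 + 44398) + 30787) = sqrt(1/261518 + 30787) = sqrt(8051354667/261518) = 3*sqrt(233952685533834)/261518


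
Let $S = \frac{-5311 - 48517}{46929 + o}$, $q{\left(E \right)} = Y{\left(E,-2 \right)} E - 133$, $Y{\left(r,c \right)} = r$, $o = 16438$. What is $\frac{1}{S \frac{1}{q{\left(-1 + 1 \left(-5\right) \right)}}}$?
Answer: $\frac{6146599}{53828} \approx 114.19$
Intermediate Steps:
$q{\left(E \right)} = -133 + E^{2}$ ($q{\left(E \right)} = E E - 133 = E^{2} - 133 = -133 + E^{2}$)
$S = - \frac{53828}{63367}$ ($S = \frac{-5311 - 48517}{46929 + 16438} = - \frac{53828}{63367} \approx -0.84946$)
$\frac{1}{S \frac{1}{q{\left(-1 + 1 \left(-5\right) \right)}}} = \frac{1}{\left(- \frac{53828}{63367}\right) \frac{1}{-133 + \left(-1 + 1 \left(-5\right)\right)^{2}}} = \frac{1}{\left(- \frac{53828}{63367}\right) \frac{1}{-133 + \left(-1 - 5\right)^{2}}} = \frac{1}{\left(- \frac{53828}{63367}\right) \frac{1}{-133 + \left(-6\right)^{2}}} = \frac{1}{\left(- \frac{53828}{63367}\right) \frac{1}{-133 + 36}} = \frac{1}{\left(- \frac{53828}{63367}\right) \frac{1}{-97}} = \frac{1}{\left(- \frac{53828}{63367}\right) \left(- \frac{1}{97}\right)} = \frac{1}{\frac{53828}{6146599}} = \frac{6146599}{53828}$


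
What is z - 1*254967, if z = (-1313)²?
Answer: 1469002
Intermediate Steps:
z = 1723969
z - 1*254967 = 1723969 - 1*254967 = 1723969 - 254967 = 1469002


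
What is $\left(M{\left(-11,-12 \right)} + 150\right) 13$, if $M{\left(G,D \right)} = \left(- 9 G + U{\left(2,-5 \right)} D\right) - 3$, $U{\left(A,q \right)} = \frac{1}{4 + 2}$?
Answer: $3172$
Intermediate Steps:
$U{\left(A,q \right)} = \frac{1}{6}$
$M{\left(G,D \right)} = -3 - 9 G + \frac{D}{6}$ ($M{\left(G,D \right)} = \left(- 9 G + \frac{D}{6}\right) - 3 = -3 - 9 G + \frac{D}{6}$)
$\left(M{\left(-11,-12 \right)} + 150\right) 13 = \left(\left(-3 - -99 + \frac{1}{6} \left(-12\right)\right) + 150\right) 13 = \left(\left(-3 + 99 - 2\right) + 150\right) 13 = \left(94 + 150\right) 13 = 244 \cdot 13 = 3172$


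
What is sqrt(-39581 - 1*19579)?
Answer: 2*I*sqrt(14790) ≈ 243.23*I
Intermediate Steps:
sqrt(-39581 - 1*19579) = sqrt(-39581 - 19579) = sqrt(-59160) = 2*I*sqrt(14790)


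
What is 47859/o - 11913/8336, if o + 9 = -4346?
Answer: -450833739/36303280 ≈ -12.419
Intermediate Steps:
o = -4355 (o = -9 - 4346 = -4355)
47859/o - 11913/8336 = 47859/(-4355) - 11913/8336 = 47859*(-1/4355) - 11913*1/8336 = -47859/4355 - 11913/8336 = -450833739/36303280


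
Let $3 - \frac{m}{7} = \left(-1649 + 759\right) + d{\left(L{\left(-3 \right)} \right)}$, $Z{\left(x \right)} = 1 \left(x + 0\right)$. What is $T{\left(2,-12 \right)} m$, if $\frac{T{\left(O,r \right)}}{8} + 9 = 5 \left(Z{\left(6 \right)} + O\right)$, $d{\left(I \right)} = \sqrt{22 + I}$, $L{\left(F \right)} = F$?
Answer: $1550248 - 1736 \sqrt{19} \approx 1.5427 \cdot 10^{6}$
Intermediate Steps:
$Z{\left(x \right)} = x$ ($Z{\left(x \right)} = 1 x = x$)
$T{\left(O,r \right)} = 168 + 40 O$ ($T{\left(O,r \right)} = -72 + 8 \cdot 5 \left(6 + O\right) = -72 + 8 \left(30 + 5 O\right) = -72 + \left(240 + 40 O\right) = 168 + 40 O$)
$m = 6251 - 7 \sqrt{19}$ ($m = 21 - 7 \left(\left(-1649 + 759\right) + \sqrt{22 - 3}\right) = 21 - 7 \left(-890 + \sqrt{19}\right) = 21 + \left(6230 - 7 \sqrt{19}\right) = 6251 - 7 \sqrt{19} \approx 6220.5$)
$T{\left(2,-12 \right)} m = \left(168 + 40 \cdot 2\right) \left(6251 - 7 \sqrt{19}\right) = \left(168 + 80\right) \left(6251 - 7 \sqrt{19}\right) = 248 \left(6251 - 7 \sqrt{19}\right) = 1550248 - 1736 \sqrt{19}$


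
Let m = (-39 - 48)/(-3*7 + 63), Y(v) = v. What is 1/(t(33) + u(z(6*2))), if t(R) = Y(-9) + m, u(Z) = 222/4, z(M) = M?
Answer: 7/311 ≈ 0.022508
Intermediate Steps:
m = -29/14 (m = -87/(-21 + 63) = -87/42 = -87*1/42 = -29/14 ≈ -2.0714)
u(Z) = 111/2 (u(Z) = 222*(¼) = 111/2)
t(R) = -155/14 (t(R) = -9 - 29/14 = -155/14)
1/(t(33) + u(z(6*2))) = 1/(-155/14 + 111/2) = 1/(311/7) = 7/311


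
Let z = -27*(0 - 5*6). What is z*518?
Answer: 419580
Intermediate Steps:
z = 810 (z = -27*(0 - 30) = -27*(-30) = 810)
z*518 = 810*518 = 419580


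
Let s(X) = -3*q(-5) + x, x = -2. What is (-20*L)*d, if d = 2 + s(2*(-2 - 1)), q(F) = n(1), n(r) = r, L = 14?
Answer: 840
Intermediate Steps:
q(F) = 1
s(X) = -5 (s(X) = -3*1 - 2 = -3 - 2 = -5)
d = -3 (d = 2 - 5 = -3)
(-20*L)*d = -20*14*(-3) = -280*(-3) = 840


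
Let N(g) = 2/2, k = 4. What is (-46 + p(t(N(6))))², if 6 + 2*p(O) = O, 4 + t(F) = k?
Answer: 2401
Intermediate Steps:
N(g) = 1 (N(g) = 2*(½) = 1)
t(F) = 0 (t(F) = -4 + 4 = 0)
p(O) = -3 + O/2
(-46 + p(t(N(6))))² = (-46 + (-3 + (½)*0))² = (-46 + (-3 + 0))² = (-46 - 3)² = (-49)² = 2401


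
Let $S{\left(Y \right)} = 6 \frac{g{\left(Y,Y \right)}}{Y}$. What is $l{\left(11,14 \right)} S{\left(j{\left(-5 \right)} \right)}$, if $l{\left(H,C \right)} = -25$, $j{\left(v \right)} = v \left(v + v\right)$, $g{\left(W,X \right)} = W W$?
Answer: $-7500$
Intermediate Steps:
$g{\left(W,X \right)} = W^{2}$
$j{\left(v \right)} = 2 v^{2}$ ($j{\left(v \right)} = v 2 v = 2 v^{2}$)
$S{\left(Y \right)} = 6 Y$ ($S{\left(Y \right)} = 6 \frac{Y^{2}}{Y} = 6 Y$)
$l{\left(11,14 \right)} S{\left(j{\left(-5 \right)} \right)} = - 25 \cdot 6 \cdot 2 \left(-5\right)^{2} = - 25 \cdot 6 \cdot 2 \cdot 25 = - 25 \cdot 6 \cdot 50 = \left(-25\right) 300 = -7500$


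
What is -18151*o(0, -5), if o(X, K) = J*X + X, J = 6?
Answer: 0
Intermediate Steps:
o(X, K) = 7*X (o(X, K) = 6*X + X = 7*X)
-18151*o(0, -5) = -127057*0 = -18151*0 = 0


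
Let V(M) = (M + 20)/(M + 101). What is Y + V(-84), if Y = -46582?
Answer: -791958/17 ≈ -46586.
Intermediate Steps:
V(M) = (20 + M)/(101 + M)
Y + V(-84) = -46582 + (20 - 84)/(101 - 84) = -46582 - 64/17 = -791958/17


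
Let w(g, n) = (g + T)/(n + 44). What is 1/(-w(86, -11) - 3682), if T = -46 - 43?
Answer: -11/40501 ≈ -0.00027160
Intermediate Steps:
T = -89
w(g, n) = (-89 + g)/(44 + n) (w(g, n) = (g - 89)/(n + 44) = (-89 + g)/(44 + n))
1/(-w(86, -11) - 3682) = 1/(-(-89 + 86)/(44 - 11) - 3682) = 1/(-(-3)/33 - 3682) = 1/(-1*(-1/11) - 3682) = 1/(1/11 - 3682) = 1/(-40501/11) = -11/40501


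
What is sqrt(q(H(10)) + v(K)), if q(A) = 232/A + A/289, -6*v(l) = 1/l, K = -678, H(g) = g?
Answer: sqrt(77167969505)/57630 ≈ 4.8203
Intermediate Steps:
v(l) = -1/(6*l)
q(A) = 232/A + A/289 (q(A) = 232/A + A*(1/289) = 232/A + A/289)
sqrt(q(H(10)) + v(K)) = sqrt((232/10 + (1/289)*10) - 1/6/(-678)) = sqrt((232*(1/10) + 10/289) - 1/6*(-1/678)) = sqrt((116/5 + 10/289) + 1/4068) = sqrt(33574/1445 + 1/4068) = sqrt(136580477/5878260) = sqrt(77167969505)/57630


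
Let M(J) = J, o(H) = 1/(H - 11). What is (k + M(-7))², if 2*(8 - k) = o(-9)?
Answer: 1681/1600 ≈ 1.0506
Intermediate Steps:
o(H) = 1/(-11 + H)
k = 321/40 (k = 8 - 1/(2*(-11 - 9)) = 8 - ½/(-20) = 8 - ½*(-1/20) = 8 + 1/40 = 321/40 ≈ 8.0250)
(k + M(-7))² = (321/40 - 7)² = (41/40)² = 1681/1600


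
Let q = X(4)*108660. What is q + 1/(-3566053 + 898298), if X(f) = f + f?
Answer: 2319026066399/2667755 ≈ 8.6928e+5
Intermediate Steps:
X(f) = 2*f
q = 869280 (q = (2*4)*108660 = 8*108660 = 869280)
q + 1/(-3566053 + 898298) = 869280 + 1/(-3566053 + 898298) = 869280 + 1/(-2667755) = 869280 - 1/2667755 = 2319026066399/2667755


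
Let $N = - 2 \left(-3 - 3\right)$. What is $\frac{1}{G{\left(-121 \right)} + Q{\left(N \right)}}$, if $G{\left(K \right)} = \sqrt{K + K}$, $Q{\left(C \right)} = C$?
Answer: $\frac{6}{193} - \frac{11 i \sqrt{2}}{386} \approx 0.031088 - 0.040301 i$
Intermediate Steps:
$N = 12$ ($N = \left(-2\right) \left(-6\right) = 12$)
$G{\left(K \right)} = \sqrt{2} \sqrt{K}$ ($G{\left(K \right)} = \sqrt{2 K} = \sqrt{2} \sqrt{K}$)
$\frac{1}{G{\left(-121 \right)} + Q{\left(N \right)}} = \frac{1}{\sqrt{2} \sqrt{-121} + 12} = \frac{1}{\sqrt{2} \cdot 11 i + 12} = \frac{1}{11 i \sqrt{2} + 12} = \frac{1}{12 + 11 i \sqrt{2}}$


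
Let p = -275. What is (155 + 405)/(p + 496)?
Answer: 560/221 ≈ 2.5339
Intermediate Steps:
(155 + 405)/(p + 496) = (155 + 405)/(-275 + 496) = 560/221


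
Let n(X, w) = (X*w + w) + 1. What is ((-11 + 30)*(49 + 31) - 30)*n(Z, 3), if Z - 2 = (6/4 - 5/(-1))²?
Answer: 407515/2 ≈ 2.0376e+5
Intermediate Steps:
Z = 177/4 (Z = 2 + (6/4 - 5/(-1))² = 2 + (6*(¼) - 5*(-1))² = 2 + (3/2 + 5)² = 2 + (13/2)² = 2 + 169/4 = 177/4 ≈ 44.250)
n(X, w) = 1 + w + X*w (n(X, w) = (w + X*w) + 1 = 1 + w + X*w)
((-11 + 30)*(49 + 31) - 30)*n(Z, 3) = ((-11 + 30)*(49 + 31) - 30)*(1 + 3 + (177/4)*3) = (19*80 - 30)*(1 + 3 + 531/4) = (1520 - 30)*(547/4) = 1490*(547/4) = 407515/2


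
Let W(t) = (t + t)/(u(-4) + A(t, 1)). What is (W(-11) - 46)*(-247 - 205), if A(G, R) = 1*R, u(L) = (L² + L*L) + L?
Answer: 612912/29 ≈ 21135.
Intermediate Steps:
u(L) = L + 2*L² (u(L) = (L² + L²) + L = 2*L² + L = L + 2*L²)
A(G, R) = R
W(t) = 2*t/29 (W(t) = (t + t)/(-4*(1 + 2*(-4)) + 1) = (2*t)/(-4*(1 - 8) + 1) = (2*t)/(-4*(-7) + 1) = (2*t)/(28 + 1) = (2*t)/29 = (2*t)*(1/29) = 2*t/29)
(W(-11) - 46)*(-247 - 205) = ((2/29)*(-11) - 46)*(-247 - 205) = (-22/29 - 46)*(-452) = -1356/29*(-452) = 612912/29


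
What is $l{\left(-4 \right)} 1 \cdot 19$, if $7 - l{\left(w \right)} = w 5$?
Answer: $513$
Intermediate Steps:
$l{\left(w \right)} = 7 - 5 w$ ($l{\left(w \right)} = 7 - w 5 = 7 - 5 w$)
$l{\left(-4 \right)} 1 \cdot 19 = \left(7 - -20\right) 1 \cdot 19 = \left(7 + 20\right) 1 \cdot 19 = 27 \cdot 1 \cdot 19 = 27 \cdot 19 = 513$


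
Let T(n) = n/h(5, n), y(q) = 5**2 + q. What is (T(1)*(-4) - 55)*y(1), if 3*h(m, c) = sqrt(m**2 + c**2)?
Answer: -1430 - 12*sqrt(26) ≈ -1491.2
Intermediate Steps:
h(m, c) = sqrt(c**2 + m**2)/3 (h(m, c) = sqrt(m**2 + c**2)/3 = sqrt(c**2 + m**2)/3)
y(q) = 25 + q
T(n) = 3*n/sqrt(25 + n**2) (T(n) = n/((sqrt(n**2 + 5**2)/3)) = n/((sqrt(n**2 + 25)/3)) = n/((sqrt(25 + n**2)/3)) = n*(3/sqrt(25 + n**2)) = 3*n/sqrt(25 + n**2))
(T(1)*(-4) - 55)*y(1) = ((3*1/sqrt(25 + 1**2))*(-4) - 55)*(25 + 1) = ((3*1/sqrt(25 + 1))*(-4) - 55)*26 = ((3*1/sqrt(26))*(-4) - 55)*26 = ((3*1*(sqrt(26)/26))*(-4) - 55)*26 = ((3*sqrt(26)/26)*(-4) - 55)*26 = (-6*sqrt(26)/13 - 55)*26 = (-55 - 6*sqrt(26)/13)*26 = -1430 - 12*sqrt(26)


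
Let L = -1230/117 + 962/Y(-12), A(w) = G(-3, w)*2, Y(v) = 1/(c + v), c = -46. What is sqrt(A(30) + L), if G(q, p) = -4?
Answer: I*sqrt(84893874)/39 ≈ 236.25*I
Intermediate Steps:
Y(v) = 1/(-46 + v)
A(w) = -8 (A(w) = -4*2 = -8)
L = -2176454/39 (L = -1230/117 + 962/(1/(-46 - 12)) = -1230*1/117 + 962/(1/(-58)) = -410/39 + 962/(-1/58) = -410/39 + 962*(-58) = -410/39 - 55796 = -2176454/39 ≈ -55807.)
sqrt(A(30) + L) = sqrt(-8 - 2176454/39) = sqrt(-2176766/39) = I*sqrt(84893874)/39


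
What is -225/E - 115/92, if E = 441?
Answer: -345/196 ≈ -1.7602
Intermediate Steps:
-225/E - 115/92 = -225/441 - 115/92 = -225*1/441 - 115*1/92 = -25/49 - 5/4 = -345/196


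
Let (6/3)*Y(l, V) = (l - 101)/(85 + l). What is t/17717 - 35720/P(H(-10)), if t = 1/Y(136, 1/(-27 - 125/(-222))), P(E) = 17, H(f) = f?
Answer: -22149785886/10541615 ≈ -2101.2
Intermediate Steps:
Y(l, V) = (-101 + l)/(2*(85 + l)) (Y(l, V) = ((l - 101)/(85 + l))/2 = ((-101 + l)/(85 + l))/2 = (-101 + l)/(2*(85 + l)))
t = 442/35 (t = 1/((-101 + 136)/(2*(85 + 136))) = 1/((1/2)*35/221) = 1/((1/2)*(1/221)*35) = 1/(35/442) = 442/35 ≈ 12.629)
t/17717 - 35720/P(H(-10)) = (442/35)/17717 - 35720/17 = (442/35)*(1/17717) - 35720*1/17 = 442/620095 - 35720/17 = -22149785886/10541615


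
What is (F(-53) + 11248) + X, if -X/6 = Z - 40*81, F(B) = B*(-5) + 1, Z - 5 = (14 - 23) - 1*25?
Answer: 31128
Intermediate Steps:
Z = -29 (Z = 5 + ((14 - 23) - 1*25) = 5 + (-9 - 25) = 5 - 34 = -29)
F(B) = 1 - 5*B (F(B) = -5*B + 1 = 1 - 5*B)
X = 19614 (X = -6*(-29 - 40*81) = -6*(-29 - 3240) = -6*(-3269) = 19614)
(F(-53) + 11248) + X = ((1 - 5*(-53)) + 11248) + 19614 = ((1 + 265) + 11248) + 19614 = (266 + 11248) + 19614 = 11514 + 19614 = 31128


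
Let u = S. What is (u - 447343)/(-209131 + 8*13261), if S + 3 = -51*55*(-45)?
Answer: 321121/103043 ≈ 3.1164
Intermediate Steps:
S = 126222 (S = -3 - 51*55*(-45) = -3 - 2805*(-45) = -3 + 126225 = 126222)
u = 126222
(u - 447343)/(-209131 + 8*13261) = (126222 - 447343)/(-209131 + 8*13261) = -321121/(-209131 + 106088) = -321121/(-103043) = -321121*(-1/103043) = 321121/103043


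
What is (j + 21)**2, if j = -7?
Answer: 196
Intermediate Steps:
(j + 21)**2 = (-7 + 21)**2 = 14**2 = 196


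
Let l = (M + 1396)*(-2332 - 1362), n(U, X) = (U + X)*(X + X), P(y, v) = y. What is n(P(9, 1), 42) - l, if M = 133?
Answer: 5652410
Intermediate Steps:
n(U, X) = 2*X*(U + X) (n(U, X) = (U + X)*(2*X) = 2*X*(U + X))
l = -5648126 (l = (133 + 1396)*(-2332 - 1362) = 1529*(-3694) = -5648126)
n(P(9, 1), 42) - l = 2*42*(9 + 42) - 1*(-5648126) = 2*42*51 + 5648126 = 4284 + 5648126 = 5652410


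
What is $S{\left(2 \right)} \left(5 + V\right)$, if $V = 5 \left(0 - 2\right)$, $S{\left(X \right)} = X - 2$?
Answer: $0$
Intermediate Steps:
$S{\left(X \right)} = -2 + X$
$V = -10$ ($V = 5 \left(-2\right) = -10$)
$S{\left(2 \right)} \left(5 + V\right) = \left(-2 + 2\right) \left(5 - 10\right) = 0 \left(-5\right) = 0$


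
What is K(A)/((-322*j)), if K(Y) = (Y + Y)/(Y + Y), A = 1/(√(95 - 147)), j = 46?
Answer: -1/14812 ≈ -6.7513e-5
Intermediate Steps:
A = -I*√13/26 (A = 1/(√(-52)) = 1/(2*I*√13) = -I*√13/26 ≈ -0.13867*I)
K(Y) = 1 (K(Y) = (2*Y)/((2*Y)) = (2*Y)*(1/(2*Y)) = 1)
K(A)/((-322*j)) = 1/(-322*46) = 1/(-14812) = 1*(-1/14812) = -1/14812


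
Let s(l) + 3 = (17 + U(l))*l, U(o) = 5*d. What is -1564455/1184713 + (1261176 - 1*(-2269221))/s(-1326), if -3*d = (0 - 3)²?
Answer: -1395553616362/1048471005 ≈ -1331.0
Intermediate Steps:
d = -3 (d = -(0 - 3)²/3 = -⅓*(-3)² = -⅓*9 = -3)
U(o) = -15 (U(o) = 5*(-3) = -15)
s(l) = -3 + 2*l (s(l) = -3 + (17 - 15)*l = -3 + 2*l)
-1564455/1184713 + (1261176 - 1*(-2269221))/s(-1326) = -1564455/1184713 + (1261176 - 1*(-2269221))/(-3 + 2*(-1326)) = -1564455*1/1184713 + (1261176 + 2269221)/(-3 - 2652) = -1564455/1184713 + 3530397/(-2655) = -1564455/1184713 + 3530397*(-1/2655) = -1564455/1184713 - 1176799/885 = -1395553616362/1048471005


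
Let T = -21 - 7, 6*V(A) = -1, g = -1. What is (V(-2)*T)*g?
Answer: -14/3 ≈ -4.6667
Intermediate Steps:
V(A) = -⅙ (V(A) = (⅙)*(-1) = -⅙)
T = -28
(V(-2)*T)*g = -⅙*(-28)*(-1) = (14/3)*(-1) = -14/3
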